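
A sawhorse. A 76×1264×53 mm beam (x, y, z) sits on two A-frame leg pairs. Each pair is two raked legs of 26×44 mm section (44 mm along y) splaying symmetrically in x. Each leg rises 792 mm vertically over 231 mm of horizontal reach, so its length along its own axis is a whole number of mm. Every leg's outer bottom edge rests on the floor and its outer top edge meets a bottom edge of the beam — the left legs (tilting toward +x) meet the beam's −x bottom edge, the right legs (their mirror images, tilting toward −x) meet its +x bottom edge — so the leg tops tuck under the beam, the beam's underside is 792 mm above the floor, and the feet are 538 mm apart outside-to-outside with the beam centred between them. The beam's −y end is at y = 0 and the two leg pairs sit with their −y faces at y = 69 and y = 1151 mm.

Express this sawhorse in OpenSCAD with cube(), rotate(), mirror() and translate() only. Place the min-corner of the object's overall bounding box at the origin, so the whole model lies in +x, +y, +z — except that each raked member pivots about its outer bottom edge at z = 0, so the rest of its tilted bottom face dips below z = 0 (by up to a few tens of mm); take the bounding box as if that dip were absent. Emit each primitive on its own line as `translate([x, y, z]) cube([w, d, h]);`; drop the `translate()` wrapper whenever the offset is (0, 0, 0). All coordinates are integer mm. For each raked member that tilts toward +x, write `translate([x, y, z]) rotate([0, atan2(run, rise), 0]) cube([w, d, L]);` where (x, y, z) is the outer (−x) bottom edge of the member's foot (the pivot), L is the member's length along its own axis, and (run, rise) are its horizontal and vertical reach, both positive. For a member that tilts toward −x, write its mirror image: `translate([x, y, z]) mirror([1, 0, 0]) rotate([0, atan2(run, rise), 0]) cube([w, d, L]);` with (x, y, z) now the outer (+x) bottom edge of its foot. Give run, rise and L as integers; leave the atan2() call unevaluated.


translate([231, 0, 792]) cube([76, 1264, 53]);
translate([0, 69, 0]) rotate([0, atan2(231, 792), 0]) cube([26, 44, 825]);
translate([538, 69, 0]) mirror([1, 0, 0]) rotate([0, atan2(231, 792), 0]) cube([26, 44, 825]);
translate([0, 1151, 0]) rotate([0, atan2(231, 792), 0]) cube([26, 44, 825]);
translate([538, 1151, 0]) mirror([1, 0, 0]) rotate([0, atan2(231, 792), 0]) cube([26, 44, 825]);


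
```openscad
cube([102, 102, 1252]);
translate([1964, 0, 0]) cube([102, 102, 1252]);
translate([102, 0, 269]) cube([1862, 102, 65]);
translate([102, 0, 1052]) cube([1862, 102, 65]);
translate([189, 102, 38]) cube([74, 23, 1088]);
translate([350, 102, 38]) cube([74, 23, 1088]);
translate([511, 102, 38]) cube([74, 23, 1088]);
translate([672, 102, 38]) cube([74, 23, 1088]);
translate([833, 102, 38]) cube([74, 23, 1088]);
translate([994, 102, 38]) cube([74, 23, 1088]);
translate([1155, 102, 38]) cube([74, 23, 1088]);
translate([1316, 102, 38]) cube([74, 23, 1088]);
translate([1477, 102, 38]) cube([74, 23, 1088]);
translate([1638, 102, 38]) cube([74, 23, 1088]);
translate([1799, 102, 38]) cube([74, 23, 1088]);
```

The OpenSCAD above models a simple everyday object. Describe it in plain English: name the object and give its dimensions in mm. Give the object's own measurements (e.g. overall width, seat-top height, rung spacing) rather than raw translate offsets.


A fence section. Two 102×102 mm posts, 1252 mm tall, stand on the floor with a clear span of 1862 mm between their inner faces. Two horizontal rails of 102×65 mm section span the gap between the posts with their undersides at z = 269 mm and z = 1052 mm, flush with the posts' −y face. 11 pickets, each 74 mm wide, 23 mm thick and 1088 mm tall, are fixed to the +y face of the rails with their bottoms at z = 38 mm, spaced across the span with a 87 mm gap after the −x post and between neighbouring pickets, with 91 mm left before the +x post.


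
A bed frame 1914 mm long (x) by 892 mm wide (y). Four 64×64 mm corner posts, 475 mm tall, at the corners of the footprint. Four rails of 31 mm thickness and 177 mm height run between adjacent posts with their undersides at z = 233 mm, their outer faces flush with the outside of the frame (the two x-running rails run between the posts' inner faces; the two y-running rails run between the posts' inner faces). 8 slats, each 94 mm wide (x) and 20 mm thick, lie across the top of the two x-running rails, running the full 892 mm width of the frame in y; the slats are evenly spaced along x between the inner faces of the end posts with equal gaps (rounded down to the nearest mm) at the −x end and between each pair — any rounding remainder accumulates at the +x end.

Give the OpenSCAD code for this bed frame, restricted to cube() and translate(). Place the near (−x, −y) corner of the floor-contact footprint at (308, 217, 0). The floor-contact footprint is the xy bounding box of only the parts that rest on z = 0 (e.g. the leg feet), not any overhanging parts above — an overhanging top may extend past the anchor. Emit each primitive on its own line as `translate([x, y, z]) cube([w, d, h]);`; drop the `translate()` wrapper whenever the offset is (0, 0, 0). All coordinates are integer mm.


translate([308, 217, 0]) cube([64, 64, 475]);
translate([308, 1045, 0]) cube([64, 64, 475]);
translate([2158, 217, 0]) cube([64, 64, 475]);
translate([2158, 1045, 0]) cube([64, 64, 475]);
translate([372, 217, 233]) cube([1786, 31, 177]);
translate([372, 1078, 233]) cube([1786, 31, 177]);
translate([308, 281, 233]) cube([31, 764, 177]);
translate([2191, 281, 233]) cube([31, 764, 177]);
translate([486, 217, 410]) cube([94, 892, 20]);
translate([694, 217, 410]) cube([94, 892, 20]);
translate([902, 217, 410]) cube([94, 892, 20]);
translate([1110, 217, 410]) cube([94, 892, 20]);
translate([1318, 217, 410]) cube([94, 892, 20]);
translate([1526, 217, 410]) cube([94, 892, 20]);
translate([1734, 217, 410]) cube([94, 892, 20]);
translate([1942, 217, 410]) cube([94, 892, 20]);


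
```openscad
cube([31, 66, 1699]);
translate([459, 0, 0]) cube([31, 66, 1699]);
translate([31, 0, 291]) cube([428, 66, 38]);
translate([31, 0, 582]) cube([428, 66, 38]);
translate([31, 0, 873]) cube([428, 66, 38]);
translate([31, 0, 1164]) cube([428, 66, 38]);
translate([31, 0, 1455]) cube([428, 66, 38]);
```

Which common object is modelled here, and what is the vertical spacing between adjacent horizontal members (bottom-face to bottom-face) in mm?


A ladder. The rung spacing is 291 mm.

Two tall 31×66 posts with 5 short bars between them — a ladder. Adjacent rungs sit at z = 291 and z = 582, so the spacing is 582 − 291 = 291 mm.


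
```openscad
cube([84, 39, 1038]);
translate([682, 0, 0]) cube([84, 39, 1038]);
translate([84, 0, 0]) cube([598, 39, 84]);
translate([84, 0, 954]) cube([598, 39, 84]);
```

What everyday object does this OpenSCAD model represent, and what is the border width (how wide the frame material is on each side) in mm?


A picture frame. The border width is 84 mm.

Four thin pieces enclosing a rectangular opening — a picture frame. The two full-height stiles are 1038 mm tall; the top rail sits at z = 954 and is 84 mm tall, so the border above the opening is 1038 − 954 = 84 mm, matching the stile x-width.


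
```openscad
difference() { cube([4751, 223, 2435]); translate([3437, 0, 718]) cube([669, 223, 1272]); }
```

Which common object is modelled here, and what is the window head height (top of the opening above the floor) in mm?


A wall with a window opening. The window head height is 1990 mm.

A wall with a rectangular opening subtracted — a window. Sill at z = 718, opening 1272 mm tall, so the head is at 718 + 1272 = 1990 mm.


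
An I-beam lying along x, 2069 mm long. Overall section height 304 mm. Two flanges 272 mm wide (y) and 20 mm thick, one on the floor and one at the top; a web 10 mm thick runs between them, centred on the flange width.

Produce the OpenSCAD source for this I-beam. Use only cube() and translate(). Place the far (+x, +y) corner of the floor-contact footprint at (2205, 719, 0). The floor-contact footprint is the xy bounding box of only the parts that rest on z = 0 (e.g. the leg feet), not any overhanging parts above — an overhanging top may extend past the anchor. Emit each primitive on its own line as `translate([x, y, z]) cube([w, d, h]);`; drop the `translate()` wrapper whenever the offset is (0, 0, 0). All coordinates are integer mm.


translate([136, 447, 0]) cube([2069, 272, 20]);
translate([136, 578, 20]) cube([2069, 10, 264]);
translate([136, 447, 284]) cube([2069, 272, 20]);


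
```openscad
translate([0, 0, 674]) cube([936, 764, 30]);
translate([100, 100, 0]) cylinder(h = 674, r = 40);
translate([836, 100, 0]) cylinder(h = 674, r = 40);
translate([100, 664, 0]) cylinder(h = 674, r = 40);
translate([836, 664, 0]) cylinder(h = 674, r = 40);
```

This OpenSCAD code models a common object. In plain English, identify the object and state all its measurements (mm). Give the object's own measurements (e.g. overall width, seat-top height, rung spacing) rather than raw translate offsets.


A table: top 936 mm (x) × 764 mm (y), 30 mm thick, upper face at z = 704 mm, on four round legs of 80 mm diameter, each leg's bounding box inset 60 mm from the nearest pair of top edges from z = 0 to the bottom of the top.


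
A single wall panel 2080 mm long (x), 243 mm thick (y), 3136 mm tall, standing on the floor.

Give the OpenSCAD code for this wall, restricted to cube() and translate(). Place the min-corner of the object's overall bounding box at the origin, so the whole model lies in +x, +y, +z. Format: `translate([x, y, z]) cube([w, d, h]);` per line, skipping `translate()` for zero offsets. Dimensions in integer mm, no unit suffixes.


cube([2080, 243, 3136]);


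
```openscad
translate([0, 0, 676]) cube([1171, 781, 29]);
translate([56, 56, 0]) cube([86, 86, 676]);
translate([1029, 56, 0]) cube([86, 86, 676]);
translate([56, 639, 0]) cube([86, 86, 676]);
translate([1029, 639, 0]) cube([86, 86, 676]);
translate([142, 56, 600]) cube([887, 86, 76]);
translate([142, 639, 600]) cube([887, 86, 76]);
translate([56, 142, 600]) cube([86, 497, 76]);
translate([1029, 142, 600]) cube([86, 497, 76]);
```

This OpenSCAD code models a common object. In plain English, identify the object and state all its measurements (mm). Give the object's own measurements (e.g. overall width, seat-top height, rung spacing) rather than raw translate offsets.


A table: top 1171 mm (x) × 781 mm (y), 29 mm thick, upper face at z = 705 mm, on four 86×86 mm square legs, each inset 56 mm from the nearest pair of top edges from z = 0 to the bottom of the top. Four apron rails, 86 mm thick and 76 mm tall, run between adjacent legs with their top edges flush with the underside of the top and their outer faces flush with the legs' outer faces.


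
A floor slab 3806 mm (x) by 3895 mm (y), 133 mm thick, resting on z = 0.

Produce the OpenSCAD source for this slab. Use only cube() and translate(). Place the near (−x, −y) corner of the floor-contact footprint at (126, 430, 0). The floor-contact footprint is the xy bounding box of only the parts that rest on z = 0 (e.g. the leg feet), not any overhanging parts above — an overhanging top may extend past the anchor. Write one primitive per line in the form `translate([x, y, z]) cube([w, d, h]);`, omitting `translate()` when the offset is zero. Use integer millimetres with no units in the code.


translate([126, 430, 0]) cube([3806, 3895, 133]);


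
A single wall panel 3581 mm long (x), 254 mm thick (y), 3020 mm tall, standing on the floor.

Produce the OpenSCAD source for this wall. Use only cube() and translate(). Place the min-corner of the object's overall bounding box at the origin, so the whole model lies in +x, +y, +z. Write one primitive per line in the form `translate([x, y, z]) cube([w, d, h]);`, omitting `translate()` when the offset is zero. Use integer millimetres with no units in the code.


cube([3581, 254, 3020]);


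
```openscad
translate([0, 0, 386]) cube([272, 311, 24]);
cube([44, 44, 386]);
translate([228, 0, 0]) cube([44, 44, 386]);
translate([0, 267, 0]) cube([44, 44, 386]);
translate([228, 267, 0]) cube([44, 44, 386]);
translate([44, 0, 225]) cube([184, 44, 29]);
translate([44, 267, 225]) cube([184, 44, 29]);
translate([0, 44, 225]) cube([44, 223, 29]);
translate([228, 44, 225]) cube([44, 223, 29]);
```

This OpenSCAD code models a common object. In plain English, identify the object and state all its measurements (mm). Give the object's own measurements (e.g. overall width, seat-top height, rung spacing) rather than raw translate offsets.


A simple wooden stool: a rectangular seat 272 mm (x) by 311 mm (y), 24 mm thick, top face at z = 410 mm, on four square legs, each 44×44 mm in cross-section. The legs rest on z = 0, each flush with a corner of the seat. Four stretchers, 44 mm wide and 29 mm tall, connect adjacent legs with their undersides at z = 225 mm, each running between the inner faces of the legs it joins and aligned with the legs' outer faces on the other axis.


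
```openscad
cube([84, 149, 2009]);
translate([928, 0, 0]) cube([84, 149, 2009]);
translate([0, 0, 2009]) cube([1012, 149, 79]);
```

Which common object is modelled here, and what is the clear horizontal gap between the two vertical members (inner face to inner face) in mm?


A door frame. The clear opening width is 844 mm.

Two 2009 mm tall posts with a header on top — a door frame. The left jamb is 84 mm wide at x = 0; the right jamb starts at x = 928. The clear opening is 928 − 84 = 844 mm.


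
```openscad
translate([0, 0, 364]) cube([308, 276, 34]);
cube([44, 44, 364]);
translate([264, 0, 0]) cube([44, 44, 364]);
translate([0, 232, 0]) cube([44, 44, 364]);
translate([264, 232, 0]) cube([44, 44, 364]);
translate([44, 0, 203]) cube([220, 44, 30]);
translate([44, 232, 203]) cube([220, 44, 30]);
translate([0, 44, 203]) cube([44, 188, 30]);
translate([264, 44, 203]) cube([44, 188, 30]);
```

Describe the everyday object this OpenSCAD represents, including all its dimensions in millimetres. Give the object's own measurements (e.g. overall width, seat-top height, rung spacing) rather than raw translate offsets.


A four-legged stool. The seat is a 308×276×34 mm slab whose top surface is at z = 398 mm; four square legs, each 44×44 mm in cross-section, run from the floor (z = 0) to the underside of the seat, each flush with a corner of the seat. Four stretchers, 44 mm wide and 30 mm tall, connect adjacent legs with their undersides at z = 203 mm, each running between the inner faces of the legs it joins and aligned with the legs' outer faces on the other axis.


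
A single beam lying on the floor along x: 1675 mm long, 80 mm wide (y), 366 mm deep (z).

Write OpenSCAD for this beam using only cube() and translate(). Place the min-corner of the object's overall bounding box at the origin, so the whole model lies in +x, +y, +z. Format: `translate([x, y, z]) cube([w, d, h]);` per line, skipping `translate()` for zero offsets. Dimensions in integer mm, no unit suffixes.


cube([1675, 80, 366]);


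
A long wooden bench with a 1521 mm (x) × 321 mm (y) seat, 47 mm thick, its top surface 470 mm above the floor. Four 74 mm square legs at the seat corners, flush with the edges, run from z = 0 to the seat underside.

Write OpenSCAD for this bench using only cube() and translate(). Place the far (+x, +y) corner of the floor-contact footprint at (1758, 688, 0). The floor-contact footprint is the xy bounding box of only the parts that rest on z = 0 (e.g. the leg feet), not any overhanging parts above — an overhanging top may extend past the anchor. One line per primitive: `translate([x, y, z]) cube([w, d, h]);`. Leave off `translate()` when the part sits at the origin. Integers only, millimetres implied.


translate([237, 367, 423]) cube([1521, 321, 47]);
translate([237, 367, 0]) cube([74, 74, 423]);
translate([237, 614, 0]) cube([74, 74, 423]);
translate([1684, 367, 0]) cube([74, 74, 423]);
translate([1684, 614, 0]) cube([74, 74, 423]);


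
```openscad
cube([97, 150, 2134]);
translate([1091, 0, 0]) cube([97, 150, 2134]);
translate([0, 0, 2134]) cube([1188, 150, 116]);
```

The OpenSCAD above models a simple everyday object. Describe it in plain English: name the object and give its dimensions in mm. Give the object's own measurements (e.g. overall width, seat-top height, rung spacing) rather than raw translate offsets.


A door frame. The clear opening is 994 mm wide and 2134 mm high. Two 97 mm wide jambs, 150 mm deep, stand either side of the opening from the floor to the top of the opening. A 116 mm thick head sits across the top of both jambs, spanning the full outside width of the frame.


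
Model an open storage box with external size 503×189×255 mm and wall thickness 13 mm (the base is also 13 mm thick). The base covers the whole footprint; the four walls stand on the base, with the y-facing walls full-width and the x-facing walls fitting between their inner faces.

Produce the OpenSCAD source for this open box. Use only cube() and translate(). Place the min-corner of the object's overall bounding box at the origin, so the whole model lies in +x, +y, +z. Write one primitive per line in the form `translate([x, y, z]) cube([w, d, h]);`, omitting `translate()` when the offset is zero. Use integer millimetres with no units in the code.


cube([503, 189, 13]);
translate([0, 0, 13]) cube([503, 13, 242]);
translate([0, 176, 13]) cube([503, 13, 242]);
translate([0, 13, 13]) cube([13, 163, 242]);
translate([490, 13, 13]) cube([13, 163, 242]);


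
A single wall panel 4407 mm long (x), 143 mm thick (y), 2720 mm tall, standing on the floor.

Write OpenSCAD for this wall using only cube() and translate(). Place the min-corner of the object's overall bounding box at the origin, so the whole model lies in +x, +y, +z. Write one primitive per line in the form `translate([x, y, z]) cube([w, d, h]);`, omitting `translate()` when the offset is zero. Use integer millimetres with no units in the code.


cube([4407, 143, 2720]);


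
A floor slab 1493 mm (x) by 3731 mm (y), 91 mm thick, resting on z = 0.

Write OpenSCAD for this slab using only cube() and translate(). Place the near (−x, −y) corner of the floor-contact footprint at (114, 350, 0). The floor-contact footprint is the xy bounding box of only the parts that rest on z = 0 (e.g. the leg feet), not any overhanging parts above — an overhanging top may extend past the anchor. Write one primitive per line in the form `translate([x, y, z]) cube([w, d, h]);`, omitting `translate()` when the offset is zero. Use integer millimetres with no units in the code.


translate([114, 350, 0]) cube([1493, 3731, 91]);


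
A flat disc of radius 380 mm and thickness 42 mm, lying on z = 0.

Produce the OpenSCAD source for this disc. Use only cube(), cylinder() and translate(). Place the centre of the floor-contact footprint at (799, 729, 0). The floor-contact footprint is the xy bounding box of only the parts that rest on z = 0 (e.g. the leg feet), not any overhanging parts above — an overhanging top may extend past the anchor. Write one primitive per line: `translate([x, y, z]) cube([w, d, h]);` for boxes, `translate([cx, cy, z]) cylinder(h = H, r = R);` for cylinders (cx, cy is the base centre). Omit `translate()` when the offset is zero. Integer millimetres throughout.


translate([799, 729, 0]) cylinder(h = 42, r = 380);


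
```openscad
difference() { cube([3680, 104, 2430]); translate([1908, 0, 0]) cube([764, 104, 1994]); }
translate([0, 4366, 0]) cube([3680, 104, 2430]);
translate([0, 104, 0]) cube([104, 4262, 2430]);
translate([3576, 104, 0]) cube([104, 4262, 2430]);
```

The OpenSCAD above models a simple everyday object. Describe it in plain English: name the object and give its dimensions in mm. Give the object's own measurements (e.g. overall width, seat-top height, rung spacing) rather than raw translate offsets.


A single room: four walls, each 2430 mm tall and 104 mm thick, enclosing an outside footprint 3680×4470 mm (x × y), no floor or roof. The front and back walls (−y and +y sides) run the full x-width; the side walls fit between their inner faces. A door opening 764 mm wide and 1994 mm tall is cut through the front wall from the floor up, its −x edge 1908 mm from the wall's −x end.


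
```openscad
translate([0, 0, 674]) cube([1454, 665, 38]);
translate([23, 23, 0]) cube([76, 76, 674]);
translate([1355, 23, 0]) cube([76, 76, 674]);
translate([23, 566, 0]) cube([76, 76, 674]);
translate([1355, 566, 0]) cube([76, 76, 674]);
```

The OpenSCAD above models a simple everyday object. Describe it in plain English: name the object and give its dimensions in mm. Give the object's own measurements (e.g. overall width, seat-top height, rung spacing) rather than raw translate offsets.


A rectangular dining table. The top is 1454×665×38 mm with its upper surface at z = 712 mm. It stands on four 76×76 mm square legs, each inset 23 mm from the nearest pair of top edges, running from the floor to the underside of the top.


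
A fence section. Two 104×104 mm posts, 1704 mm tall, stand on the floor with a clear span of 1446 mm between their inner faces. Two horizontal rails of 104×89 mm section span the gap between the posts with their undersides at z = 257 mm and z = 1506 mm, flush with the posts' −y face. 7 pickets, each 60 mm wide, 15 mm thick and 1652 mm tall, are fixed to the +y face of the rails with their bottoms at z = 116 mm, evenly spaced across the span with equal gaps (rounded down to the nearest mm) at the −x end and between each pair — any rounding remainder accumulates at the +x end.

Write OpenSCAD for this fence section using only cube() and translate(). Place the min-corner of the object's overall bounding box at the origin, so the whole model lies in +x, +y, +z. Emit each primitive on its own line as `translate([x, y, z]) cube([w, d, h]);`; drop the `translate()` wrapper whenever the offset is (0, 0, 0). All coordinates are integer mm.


cube([104, 104, 1704]);
translate([1550, 0, 0]) cube([104, 104, 1704]);
translate([104, 0, 257]) cube([1446, 104, 89]);
translate([104, 0, 1506]) cube([1446, 104, 89]);
translate([232, 104, 116]) cube([60, 15, 1652]);
translate([420, 104, 116]) cube([60, 15, 1652]);
translate([608, 104, 116]) cube([60, 15, 1652]);
translate([796, 104, 116]) cube([60, 15, 1652]);
translate([984, 104, 116]) cube([60, 15, 1652]);
translate([1172, 104, 116]) cube([60, 15, 1652]);
translate([1360, 104, 116]) cube([60, 15, 1652]);


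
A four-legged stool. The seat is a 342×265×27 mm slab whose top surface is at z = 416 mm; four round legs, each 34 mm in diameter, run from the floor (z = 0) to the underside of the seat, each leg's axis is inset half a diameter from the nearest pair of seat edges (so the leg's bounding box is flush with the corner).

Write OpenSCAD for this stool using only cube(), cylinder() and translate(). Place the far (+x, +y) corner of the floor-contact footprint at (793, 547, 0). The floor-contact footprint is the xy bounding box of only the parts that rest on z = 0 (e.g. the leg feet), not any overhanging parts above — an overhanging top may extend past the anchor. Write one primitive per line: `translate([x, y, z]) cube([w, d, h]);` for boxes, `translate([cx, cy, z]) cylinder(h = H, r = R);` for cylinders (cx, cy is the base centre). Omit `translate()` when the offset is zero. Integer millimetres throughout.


translate([451, 282, 389]) cube([342, 265, 27]);
translate([468, 299, 0]) cylinder(h = 389, r = 17);
translate([776, 299, 0]) cylinder(h = 389, r = 17);
translate([468, 530, 0]) cylinder(h = 389, r = 17);
translate([776, 530, 0]) cylinder(h = 389, r = 17);


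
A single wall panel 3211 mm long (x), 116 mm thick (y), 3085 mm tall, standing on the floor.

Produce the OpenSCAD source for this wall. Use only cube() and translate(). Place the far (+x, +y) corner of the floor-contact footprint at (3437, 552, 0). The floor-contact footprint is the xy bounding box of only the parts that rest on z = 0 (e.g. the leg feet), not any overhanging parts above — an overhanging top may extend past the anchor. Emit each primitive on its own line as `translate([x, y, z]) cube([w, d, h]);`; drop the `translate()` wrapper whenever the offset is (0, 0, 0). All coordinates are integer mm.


translate([226, 436, 0]) cube([3211, 116, 3085]);


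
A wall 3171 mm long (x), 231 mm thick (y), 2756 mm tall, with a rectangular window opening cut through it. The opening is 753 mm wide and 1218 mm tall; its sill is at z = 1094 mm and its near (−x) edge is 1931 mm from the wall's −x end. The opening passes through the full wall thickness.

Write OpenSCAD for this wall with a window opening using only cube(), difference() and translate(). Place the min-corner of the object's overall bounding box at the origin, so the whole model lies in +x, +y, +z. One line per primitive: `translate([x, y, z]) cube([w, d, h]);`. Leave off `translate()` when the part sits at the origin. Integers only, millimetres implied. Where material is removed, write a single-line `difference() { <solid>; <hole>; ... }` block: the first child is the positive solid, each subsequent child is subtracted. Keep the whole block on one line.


difference() { cube([3171, 231, 2756]); translate([1931, 0, 1094]) cube([753, 231, 1218]); }


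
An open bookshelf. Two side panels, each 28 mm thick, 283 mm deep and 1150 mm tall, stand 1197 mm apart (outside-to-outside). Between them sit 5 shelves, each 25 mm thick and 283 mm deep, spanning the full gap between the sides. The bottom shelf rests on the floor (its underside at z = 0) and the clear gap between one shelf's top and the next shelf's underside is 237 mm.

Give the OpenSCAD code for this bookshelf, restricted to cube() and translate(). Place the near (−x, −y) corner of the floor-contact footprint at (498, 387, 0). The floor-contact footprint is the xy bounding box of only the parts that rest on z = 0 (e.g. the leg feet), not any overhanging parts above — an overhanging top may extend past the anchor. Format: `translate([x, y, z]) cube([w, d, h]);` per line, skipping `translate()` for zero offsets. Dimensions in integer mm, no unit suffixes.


translate([498, 387, 0]) cube([28, 283, 1150]);
translate([1667, 387, 0]) cube([28, 283, 1150]);
translate([526, 387, 0]) cube([1141, 283, 25]);
translate([526, 387, 262]) cube([1141, 283, 25]);
translate([526, 387, 524]) cube([1141, 283, 25]);
translate([526, 387, 786]) cube([1141, 283, 25]);
translate([526, 387, 1048]) cube([1141, 283, 25]);


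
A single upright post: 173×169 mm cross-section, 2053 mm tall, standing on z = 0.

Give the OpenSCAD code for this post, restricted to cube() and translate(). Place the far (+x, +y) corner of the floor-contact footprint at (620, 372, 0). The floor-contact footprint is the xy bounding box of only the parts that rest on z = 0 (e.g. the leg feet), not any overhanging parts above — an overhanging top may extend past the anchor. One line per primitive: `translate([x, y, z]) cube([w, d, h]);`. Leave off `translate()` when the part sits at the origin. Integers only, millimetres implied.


translate([447, 203, 0]) cube([173, 169, 2053]);


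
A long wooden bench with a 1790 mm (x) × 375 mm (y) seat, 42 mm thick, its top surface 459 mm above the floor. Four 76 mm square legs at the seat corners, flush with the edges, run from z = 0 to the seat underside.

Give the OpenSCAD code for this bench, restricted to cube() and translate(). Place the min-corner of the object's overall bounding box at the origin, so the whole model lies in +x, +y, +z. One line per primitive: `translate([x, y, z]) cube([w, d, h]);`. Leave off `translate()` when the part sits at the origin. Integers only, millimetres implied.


// leg_h = 459 − 42 = 417
translate([0, 0, 417]) cube([1790, 375, 42]);
cube([76, 76, 417]);
translate([0, 299, 0]) cube([76, 76, 417]);
translate([1714, 0, 0]) cube([76, 76, 417]);
translate([1714, 299, 0]) cube([76, 76, 417]);


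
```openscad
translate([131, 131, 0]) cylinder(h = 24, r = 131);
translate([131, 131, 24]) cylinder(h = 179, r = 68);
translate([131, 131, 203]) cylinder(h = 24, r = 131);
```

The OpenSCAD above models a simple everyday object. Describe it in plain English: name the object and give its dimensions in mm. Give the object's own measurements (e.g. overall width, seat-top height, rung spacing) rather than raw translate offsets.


A spool: two coaxial disc flanges of radius 131 mm and thickness 24 mm, joined by a core cylinder of radius 68 mm and height 179 mm. The lower flange rests on z = 0 and the three cylinders share a vertical axis.


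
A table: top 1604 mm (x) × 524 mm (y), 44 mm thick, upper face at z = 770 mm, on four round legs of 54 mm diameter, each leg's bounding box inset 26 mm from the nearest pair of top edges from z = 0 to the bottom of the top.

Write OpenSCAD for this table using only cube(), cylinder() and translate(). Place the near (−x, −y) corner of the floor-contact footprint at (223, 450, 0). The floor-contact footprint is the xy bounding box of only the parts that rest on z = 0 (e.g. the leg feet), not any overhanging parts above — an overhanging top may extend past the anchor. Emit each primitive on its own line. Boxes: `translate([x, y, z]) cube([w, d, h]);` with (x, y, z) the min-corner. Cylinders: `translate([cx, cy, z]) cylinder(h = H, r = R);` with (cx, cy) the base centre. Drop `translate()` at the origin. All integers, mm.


// leg_h = 770 - 44 = 726
translate([197, 424, 726]) cube([1604, 524, 44]);
translate([250, 477, 0]) cylinder(h = 726, r = 27);
translate([1748, 477, 0]) cylinder(h = 726, r = 27);
translate([250, 895, 0]) cylinder(h = 726, r = 27);
translate([1748, 895, 0]) cylinder(h = 726, r = 27);


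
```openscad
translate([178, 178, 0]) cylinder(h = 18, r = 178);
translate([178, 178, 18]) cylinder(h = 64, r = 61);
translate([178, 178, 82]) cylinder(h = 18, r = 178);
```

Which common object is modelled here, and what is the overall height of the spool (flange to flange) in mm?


A spool. The overall height is 100 mm.

Three coaxial cylinders, large–small–large — a spool. Two 18 mm flanges and a 64 mm core give 18 + 64 + 18 = 100 mm.


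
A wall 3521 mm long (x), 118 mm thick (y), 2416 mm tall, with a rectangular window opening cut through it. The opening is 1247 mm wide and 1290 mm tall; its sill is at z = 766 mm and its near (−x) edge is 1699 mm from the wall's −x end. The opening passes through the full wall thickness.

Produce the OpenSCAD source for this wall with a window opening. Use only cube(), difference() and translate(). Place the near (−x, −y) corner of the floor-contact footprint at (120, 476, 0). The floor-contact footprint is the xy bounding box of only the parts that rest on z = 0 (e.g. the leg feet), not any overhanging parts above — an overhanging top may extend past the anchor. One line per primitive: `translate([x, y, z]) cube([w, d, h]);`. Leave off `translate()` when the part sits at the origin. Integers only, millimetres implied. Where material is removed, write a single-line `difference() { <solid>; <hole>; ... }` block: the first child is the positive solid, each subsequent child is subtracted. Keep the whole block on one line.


difference() { translate([120, 476, 0]) cube([3521, 118, 2416]); translate([1819, 476, 766]) cube([1247, 118, 1290]); }


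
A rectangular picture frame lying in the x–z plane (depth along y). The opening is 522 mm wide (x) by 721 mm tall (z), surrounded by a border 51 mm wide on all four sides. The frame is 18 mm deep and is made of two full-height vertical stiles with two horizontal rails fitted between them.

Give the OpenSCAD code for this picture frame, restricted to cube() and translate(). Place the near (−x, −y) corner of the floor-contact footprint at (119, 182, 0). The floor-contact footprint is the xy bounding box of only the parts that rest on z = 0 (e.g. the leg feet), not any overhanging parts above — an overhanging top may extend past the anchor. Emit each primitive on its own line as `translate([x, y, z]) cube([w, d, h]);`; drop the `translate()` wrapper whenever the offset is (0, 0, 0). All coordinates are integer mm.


translate([119, 182, 0]) cube([51, 18, 823]);
translate([692, 182, 0]) cube([51, 18, 823]);
translate([170, 182, 0]) cube([522, 18, 51]);
translate([170, 182, 772]) cube([522, 18, 51]);


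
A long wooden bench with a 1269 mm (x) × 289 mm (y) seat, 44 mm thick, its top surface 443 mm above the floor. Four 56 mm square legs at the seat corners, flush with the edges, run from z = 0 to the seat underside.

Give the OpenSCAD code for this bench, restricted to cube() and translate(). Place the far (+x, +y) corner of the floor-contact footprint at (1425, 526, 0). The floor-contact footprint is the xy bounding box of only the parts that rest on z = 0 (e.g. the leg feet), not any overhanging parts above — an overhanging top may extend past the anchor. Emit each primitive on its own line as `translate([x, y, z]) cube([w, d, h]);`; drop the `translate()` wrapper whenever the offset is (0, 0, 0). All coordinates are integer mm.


translate([156, 237, 399]) cube([1269, 289, 44]);
translate([156, 237, 0]) cube([56, 56, 399]);
translate([156, 470, 0]) cube([56, 56, 399]);
translate([1369, 237, 0]) cube([56, 56, 399]);
translate([1369, 470, 0]) cube([56, 56, 399]);


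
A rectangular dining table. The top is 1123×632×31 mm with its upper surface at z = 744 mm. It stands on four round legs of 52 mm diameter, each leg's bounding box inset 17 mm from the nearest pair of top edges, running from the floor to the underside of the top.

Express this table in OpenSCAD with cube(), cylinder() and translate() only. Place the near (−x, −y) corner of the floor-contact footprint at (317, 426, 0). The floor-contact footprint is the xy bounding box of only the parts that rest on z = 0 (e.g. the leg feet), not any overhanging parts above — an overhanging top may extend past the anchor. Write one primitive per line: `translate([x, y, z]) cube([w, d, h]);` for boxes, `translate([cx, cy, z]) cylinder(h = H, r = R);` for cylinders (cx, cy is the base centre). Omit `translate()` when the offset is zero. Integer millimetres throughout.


translate([300, 409, 713]) cube([1123, 632, 31]);
translate([343, 452, 0]) cylinder(h = 713, r = 26);
translate([1380, 452, 0]) cylinder(h = 713, r = 26);
translate([343, 998, 0]) cylinder(h = 713, r = 26);
translate([1380, 998, 0]) cylinder(h = 713, r = 26);


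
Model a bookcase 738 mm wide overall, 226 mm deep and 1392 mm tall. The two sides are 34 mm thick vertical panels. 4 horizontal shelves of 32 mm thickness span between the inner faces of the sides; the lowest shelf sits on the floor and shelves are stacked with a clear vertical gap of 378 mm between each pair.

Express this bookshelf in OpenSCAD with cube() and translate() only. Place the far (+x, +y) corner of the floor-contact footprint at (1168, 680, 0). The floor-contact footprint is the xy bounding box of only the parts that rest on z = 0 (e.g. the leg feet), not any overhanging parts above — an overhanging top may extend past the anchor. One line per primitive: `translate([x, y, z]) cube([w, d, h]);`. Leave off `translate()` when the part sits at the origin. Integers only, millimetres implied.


translate([430, 454, 0]) cube([34, 226, 1392]);
translate([1134, 454, 0]) cube([34, 226, 1392]);
translate([464, 454, 0]) cube([670, 226, 32]);
translate([464, 454, 410]) cube([670, 226, 32]);
translate([464, 454, 820]) cube([670, 226, 32]);
translate([464, 454, 1230]) cube([670, 226, 32]);


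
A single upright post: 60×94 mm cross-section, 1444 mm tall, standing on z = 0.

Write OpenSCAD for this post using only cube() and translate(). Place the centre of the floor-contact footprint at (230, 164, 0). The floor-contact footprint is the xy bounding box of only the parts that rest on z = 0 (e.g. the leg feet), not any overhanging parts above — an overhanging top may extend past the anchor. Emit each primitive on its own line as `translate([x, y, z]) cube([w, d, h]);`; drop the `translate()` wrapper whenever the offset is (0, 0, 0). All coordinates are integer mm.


translate([200, 117, 0]) cube([60, 94, 1444]);


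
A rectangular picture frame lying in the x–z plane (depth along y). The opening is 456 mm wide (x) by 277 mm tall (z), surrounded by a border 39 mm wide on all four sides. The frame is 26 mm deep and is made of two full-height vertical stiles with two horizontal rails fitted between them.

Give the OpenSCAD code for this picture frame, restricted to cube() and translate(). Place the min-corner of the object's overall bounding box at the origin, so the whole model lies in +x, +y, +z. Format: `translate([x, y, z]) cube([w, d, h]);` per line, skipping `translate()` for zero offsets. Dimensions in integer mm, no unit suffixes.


cube([39, 26, 355]);
translate([495, 0, 0]) cube([39, 26, 355]);
translate([39, 0, 0]) cube([456, 26, 39]);
translate([39, 0, 316]) cube([456, 26, 39]);


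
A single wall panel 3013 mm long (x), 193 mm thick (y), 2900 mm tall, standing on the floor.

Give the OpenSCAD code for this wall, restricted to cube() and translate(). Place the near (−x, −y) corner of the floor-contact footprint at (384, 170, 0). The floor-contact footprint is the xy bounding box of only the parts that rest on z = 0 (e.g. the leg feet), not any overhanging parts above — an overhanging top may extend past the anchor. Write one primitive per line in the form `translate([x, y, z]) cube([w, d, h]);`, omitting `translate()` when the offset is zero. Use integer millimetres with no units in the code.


translate([384, 170, 0]) cube([3013, 193, 2900]);


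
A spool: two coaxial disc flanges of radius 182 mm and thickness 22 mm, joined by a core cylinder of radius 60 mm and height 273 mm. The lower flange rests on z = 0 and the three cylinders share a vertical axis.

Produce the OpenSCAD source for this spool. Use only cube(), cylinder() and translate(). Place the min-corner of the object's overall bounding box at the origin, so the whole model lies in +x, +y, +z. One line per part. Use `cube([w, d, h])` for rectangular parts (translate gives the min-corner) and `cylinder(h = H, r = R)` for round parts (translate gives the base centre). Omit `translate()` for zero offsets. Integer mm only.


translate([182, 182, 0]) cylinder(h = 22, r = 182);
translate([182, 182, 22]) cylinder(h = 273, r = 60);
translate([182, 182, 295]) cylinder(h = 22, r = 182);


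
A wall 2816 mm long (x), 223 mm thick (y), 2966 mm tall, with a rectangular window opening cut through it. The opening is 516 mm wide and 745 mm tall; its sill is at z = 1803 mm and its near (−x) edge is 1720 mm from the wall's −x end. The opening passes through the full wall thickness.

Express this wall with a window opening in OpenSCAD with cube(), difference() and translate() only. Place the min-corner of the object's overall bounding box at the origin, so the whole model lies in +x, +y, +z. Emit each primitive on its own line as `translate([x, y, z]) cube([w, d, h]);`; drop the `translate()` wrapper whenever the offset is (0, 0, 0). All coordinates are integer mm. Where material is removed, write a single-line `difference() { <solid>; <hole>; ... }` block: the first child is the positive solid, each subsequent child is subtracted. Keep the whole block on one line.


difference() { cube([2816, 223, 2966]); translate([1720, 0, 1803]) cube([516, 223, 745]); }


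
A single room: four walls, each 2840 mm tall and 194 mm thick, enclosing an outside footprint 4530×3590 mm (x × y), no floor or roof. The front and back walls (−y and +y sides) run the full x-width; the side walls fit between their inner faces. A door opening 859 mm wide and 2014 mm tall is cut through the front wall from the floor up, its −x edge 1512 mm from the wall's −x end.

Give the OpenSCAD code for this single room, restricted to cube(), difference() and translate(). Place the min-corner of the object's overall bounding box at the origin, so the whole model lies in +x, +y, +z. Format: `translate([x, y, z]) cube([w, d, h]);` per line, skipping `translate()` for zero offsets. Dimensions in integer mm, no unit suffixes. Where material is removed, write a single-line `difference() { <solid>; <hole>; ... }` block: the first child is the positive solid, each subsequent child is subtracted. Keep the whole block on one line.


difference() { cube([4530, 194, 2840]); translate([1512, 0, 0]) cube([859, 194, 2014]); }
translate([0, 3396, 0]) cube([4530, 194, 2840]);
translate([0, 194, 0]) cube([194, 3202, 2840]);
translate([4336, 194, 0]) cube([194, 3202, 2840]);
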